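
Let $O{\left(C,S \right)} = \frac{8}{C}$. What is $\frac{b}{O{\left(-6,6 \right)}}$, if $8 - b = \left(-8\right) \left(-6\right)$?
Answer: $30$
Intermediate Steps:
$b = -40$ ($b = 8 - \left(-8\right) \left(-6\right) = 8 - 48 = -40$)
$\frac{b}{O{\left(-6,6 \right)}} = \frac{1}{8 \frac{1}{-6}} \left(-40\right) = \frac{1}{8 \left(- \frac{1}{6}\right)} \left(-40\right) = \frac{1}{- \frac{4}{3}} \left(-40\right) = \left(- \frac{3}{4}\right) \left(-40\right) = 30$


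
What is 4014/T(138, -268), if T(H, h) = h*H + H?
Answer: -223/2047 ≈ -0.10894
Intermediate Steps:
T(H, h) = H + H*h (T(H, h) = H*h + H = H + H*h)
4014/T(138, -268) = 4014/((138*(1 - 268))) = 4014/((138*(-267))) = 4014/(-36846) = 4014*(-1/36846) = -223/2047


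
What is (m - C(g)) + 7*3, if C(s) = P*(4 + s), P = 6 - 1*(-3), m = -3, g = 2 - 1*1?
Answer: -27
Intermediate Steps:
g = 1 (g = 2 - 1 = 1)
P = 9 (P = 6 + 3 = 9)
C(s) = 36 + 9*s (C(s) = 9*(4 + s) = 36 + 9*s)
(m - C(g)) + 7*3 = (-3 - (36 + 9*1)) + 7*3 = (-3 - (36 + 9)) + 21 = (-3 - 1*45) + 21 = (-3 - 45) + 21 = -48 + 21 = -27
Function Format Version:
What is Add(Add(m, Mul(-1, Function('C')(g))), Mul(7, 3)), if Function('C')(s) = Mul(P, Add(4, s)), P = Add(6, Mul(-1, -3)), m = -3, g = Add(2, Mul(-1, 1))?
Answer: -27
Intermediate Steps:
g = 1 (g = Add(2, -1) = 1)
P = 9 (P = Add(6, 3) = 9)
Function('C')(s) = Add(36, Mul(9, s)) (Function('C')(s) = Mul(9, Add(4, s)) = Add(36, Mul(9, s)))
Add(Add(m, Mul(-1, Function('C')(g))), Mul(7, 3)) = Add(Add(-3, Mul(-1, Add(36, Mul(9, 1)))), Mul(7, 3)) = Add(Add(-3, Mul(-1, Add(36, 9))), 21) = Add(Add(-3, Mul(-1, 45)), 21) = Add(Add(-3, -45), 21) = Add(-48, 21) = -27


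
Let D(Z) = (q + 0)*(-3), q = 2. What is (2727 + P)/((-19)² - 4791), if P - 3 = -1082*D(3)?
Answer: -4611/2215 ≈ -2.0817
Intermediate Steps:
D(Z) = -6 (D(Z) = (2 + 0)*(-3) = 2*(-3) = -6)
P = 6495 (P = 3 - 1082*(-6) = 3 + 6492 = 6495)
(2727 + P)/((-19)² - 4791) = (2727 + 6495)/((-19)² - 4791) = 9222/(361 - 4791) = 9222/(-4430) = 9222*(-1/4430) = -4611/2215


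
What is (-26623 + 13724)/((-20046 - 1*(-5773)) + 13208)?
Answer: 12899/1065 ≈ 12.112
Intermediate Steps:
(-26623 + 13724)/((-20046 - 1*(-5773)) + 13208) = -12899/((-20046 + 5773) + 13208) = -12899/(-14273 + 13208) = -12899/(-1065) = -12899*(-1/1065) = 12899/1065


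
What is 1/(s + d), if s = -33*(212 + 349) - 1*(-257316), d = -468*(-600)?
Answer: 1/519603 ≈ 1.9245e-6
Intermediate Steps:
d = 280800
s = 238803 (s = -33*561 + 257316 = -18513 + 257316 = 238803)
1/(s + d) = 1/(238803 + 280800) = 1/519603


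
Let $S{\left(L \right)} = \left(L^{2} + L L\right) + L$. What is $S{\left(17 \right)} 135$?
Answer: $80325$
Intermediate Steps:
$S{\left(L \right)} = L + 2 L^{2}$ ($S{\left(L \right)} = \left(L^{2} + L^{2}\right) + L = 2 L^{2} + L = L + 2 L^{2}$)
$S{\left(17 \right)} 135 = 17 \left(1 + 2 \cdot 17\right) 135 = 17 \left(1 + 34\right) 135 = 17 \cdot 35 \cdot 135 = 595 \cdot 135 = 80325$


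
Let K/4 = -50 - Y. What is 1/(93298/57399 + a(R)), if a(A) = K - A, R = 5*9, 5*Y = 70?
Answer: -57399/17183801 ≈ -0.0033403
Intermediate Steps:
Y = 14 (Y = (⅕)*70 = 14)
K = -256 (K = 4*(-50 - 1*14) = 4*(-50 - 14) = 4*(-64) = -256)
R = 45
a(A) = -256 - A
1/(93298/57399 + a(R)) = 1/(93298/57399 + (-256 - 1*45)) = 1/(93298*(1/57399) + (-256 - 45)) = 1/(93298/57399 - 301) = 1/(-17183801/57399) = -57399/17183801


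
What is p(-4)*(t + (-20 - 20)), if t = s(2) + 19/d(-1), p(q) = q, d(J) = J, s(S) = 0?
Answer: 236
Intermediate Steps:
t = -19 (t = 0 + 19/(-1) = 0 + 19*(-1) = 0 - 19 = -19)
p(-4)*(t + (-20 - 20)) = -4*(-19 + (-20 - 20)) = -4*(-19 - 40) = -4*(-59) = 236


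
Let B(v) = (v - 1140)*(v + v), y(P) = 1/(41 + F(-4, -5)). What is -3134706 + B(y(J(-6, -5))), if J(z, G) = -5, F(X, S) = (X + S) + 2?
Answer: -1811898827/578 ≈ -3.1348e+6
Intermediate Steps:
F(X, S) = 2 + S + X (F(X, S) = (S + X) + 2 = 2 + S + X)
y(P) = 1/34 (y(P) = 1/(41 + (2 - 5 - 4)) = 1/(41 - 7) = 1/34)
B(v) = 2*v*(-1140 + v) (B(v) = (-1140 + v)*(2*v) = 2*v*(-1140 + v))
-3134706 + B(y(J(-6, -5))) = -3134706 + 2*(1/34)*(-1140 + 1/34) = -3134706 + 2*(1/34)*(-38759/34) = -3134706 - 38759/578 = -1811898827/578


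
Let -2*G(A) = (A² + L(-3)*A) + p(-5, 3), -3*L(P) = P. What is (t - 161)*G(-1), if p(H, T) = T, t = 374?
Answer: -639/2 ≈ -319.50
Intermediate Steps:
L(P) = -P/3
G(A) = -3/2 - A/2 - A²/2 (G(A) = -((A² + (-⅓*(-3))*A) + 3)/2 = -((A² + 1*A) + 3)/2 = -((A² + A) + 3)/2 = -((A + A²) + 3)/2 = -(3 + A + A²)/2 = -3/2 - A/2 - A²/2)
(t - 161)*G(-1) = (374 - 161)*(-3/2 - ½*(-1) - ½*(-1)²) = 213*(-3/2 + ½ - ½*1) = 213*(-3/2 + ½ - ½) = 213*(-3/2) = -639/2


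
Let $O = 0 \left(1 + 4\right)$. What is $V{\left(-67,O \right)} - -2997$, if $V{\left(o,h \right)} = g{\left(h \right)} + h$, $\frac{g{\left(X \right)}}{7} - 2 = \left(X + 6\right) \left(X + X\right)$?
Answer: $3011$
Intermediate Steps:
$O = 0$ ($O = 0 \cdot 5 = 0$)
$g{\left(X \right)} = 14 + 14 X \left(6 + X\right)$ ($g{\left(X \right)} = 14 + 7 \left(X + 6\right) \left(X + X\right) = 14 + 7 \left(6 + X\right) 2 X = 14 + 7 \cdot 2 X \left(6 + X\right) = 14 + 14 X \left(6 + X\right)$)
$V{\left(o,h \right)} = 14 + 14 h^{2} + 85 h$ ($V{\left(o,h \right)} = \left(14 + 14 h^{2} + 84 h\right) + h = 14 + 14 h^{2} + 85 h$)
$V{\left(-67,O \right)} - -2997 = \left(14 + 14 \cdot 0^{2} + 85 \cdot 0\right) - -2997 = \left(14 + 14 \cdot 0 + 0\right) + 2997 = \left(14 + 0 + 0\right) + 2997 = 14 + 2997 = 3011$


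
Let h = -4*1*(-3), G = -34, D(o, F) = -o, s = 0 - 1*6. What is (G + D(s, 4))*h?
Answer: -336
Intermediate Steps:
s = -6 (s = 0 - 6 = -6)
h = 12 (h = -4*(-3) = 12)
(G + D(s, 4))*h = (-34 - 1*(-6))*12 = (-34 + 6)*12 = -28*12 = -336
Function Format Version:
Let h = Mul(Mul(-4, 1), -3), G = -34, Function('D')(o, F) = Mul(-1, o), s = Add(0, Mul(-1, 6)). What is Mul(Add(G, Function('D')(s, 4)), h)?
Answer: -336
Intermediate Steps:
s = -6 (s = Add(0, -6) = -6)
h = 12 (h = Mul(-4, -3) = 12)
Mul(Add(G, Function('D')(s, 4)), h) = Mul(Add(-34, Mul(-1, -6)), 12) = Mul(Add(-34, 6), 12) = Mul(-28, 12) = -336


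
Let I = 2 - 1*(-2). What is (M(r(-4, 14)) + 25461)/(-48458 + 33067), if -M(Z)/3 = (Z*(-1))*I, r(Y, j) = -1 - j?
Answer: -25281/15391 ≈ -1.6426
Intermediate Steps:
I = 4 (I = 2 + 2 = 4)
M(Z) = 12*Z (M(Z) = -3*Z*(-1)*4 = -3*(-Z)*4 = -(-12)*Z = 12*Z)
(M(r(-4, 14)) + 25461)/(-48458 + 33067) = (12*(-1 - 1*14) + 25461)/(-48458 + 33067) = (12*(-1 - 14) + 25461)/(-15391) = (12*(-15) + 25461)*(-1/15391) = (-180 + 25461)*(-1/15391) = 25281*(-1/15391) = -25281/15391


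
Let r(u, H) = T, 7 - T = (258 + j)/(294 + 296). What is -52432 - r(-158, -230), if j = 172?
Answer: -3093858/59 ≈ -52438.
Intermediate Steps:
T = 370/59 (T = 7 - (258 + 172)/(294 + 296) = 7 - 430/590 = 7 - 1*43/59 = 7 - 43/59 = 370/59 ≈ 6.2712)
r(u, H) = 370/59
-52432 - r(-158, -230) = -52432 - 1*370/59 = -52432 - 370/59 = -3093858/59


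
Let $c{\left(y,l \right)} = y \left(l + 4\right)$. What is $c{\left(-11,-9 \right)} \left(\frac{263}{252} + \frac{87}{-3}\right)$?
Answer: $- \frac{387475}{252} \approx -1537.6$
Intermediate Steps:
$c{\left(y,l \right)} = y \left(4 + l\right)$
$c{\left(-11,-9 \right)} \left(\frac{263}{252} + \frac{87}{-3}\right) = - 11 \left(4 - 9\right) \left(\frac{263}{252} + \frac{87}{-3}\right) = \left(-11\right) \left(-5\right) \left(263 \cdot \frac{1}{252} + 87 \left(- \frac{1}{3}\right)\right) = 55 \left(\frac{263}{252} - 29\right) = 55 \left(- \frac{7045}{252}\right) = - \frac{387475}{252}$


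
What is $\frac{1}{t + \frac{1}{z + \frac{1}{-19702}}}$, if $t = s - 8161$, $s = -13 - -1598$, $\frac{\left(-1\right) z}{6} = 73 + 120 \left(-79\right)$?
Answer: $- \frac{1112020283}{7312645361306} \approx -0.00015207$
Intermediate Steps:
$z = 56442$ ($z = - 6 \left(73 + 120 \left(-79\right)\right) = - 6 \left(73 - 9480\right) = \left(-6\right) \left(-9407\right) = 56442$)
$s = 1585$ ($s = -13 + 1598 = 1585$)
$t = -6576$ ($t = 1585 - 8161 = -6576$)
$\frac{1}{t + \frac{1}{z + \frac{1}{-19702}}} = \frac{1}{-6576 + \frac{1}{56442 + \frac{1}{-19702}}} = \frac{1}{-6576 + \frac{1}{56442 - \frac{1}{19702}}} = \frac{1}{-6576 + \frac{1}{\frac{1112020283}{19702}}} = \frac{1}{-6576 + \frac{19702}{1112020283}} = \frac{1}{- \frac{7312645361306}{1112020283}} = - \frac{1112020283}{7312645361306}$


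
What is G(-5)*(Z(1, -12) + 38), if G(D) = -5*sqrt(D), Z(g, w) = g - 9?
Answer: -150*I*sqrt(5) ≈ -335.41*I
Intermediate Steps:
Z(g, w) = -9 + g
G(-5)*(Z(1, -12) + 38) = (-5*I*sqrt(5))*((-9 + 1) + 38) = (-5*I*sqrt(5))*(-8 + 38) = -5*I*sqrt(5)*30 = -150*I*sqrt(5)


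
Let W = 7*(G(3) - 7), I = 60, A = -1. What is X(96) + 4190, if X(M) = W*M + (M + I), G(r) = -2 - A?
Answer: -1030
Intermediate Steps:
G(r) = -1 (G(r) = -2 - 1*(-1) = -2 + 1 = -1)
W = -56 (W = 7*(-1 - 7) = 7*(-8) = -56)
X(M) = 60 - 55*M (X(M) = -56*M + (M + 60) = -56*M + (60 + M) = 60 - 55*M)
X(96) + 4190 = (60 - 55*96) + 4190 = (60 - 5280) + 4190 = -5220 + 4190 = -1030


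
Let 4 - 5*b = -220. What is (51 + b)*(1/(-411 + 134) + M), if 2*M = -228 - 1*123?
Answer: -46572691/2770 ≈ -16813.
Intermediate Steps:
M = -351/2 (M = (-228 - 1*123)/2 = (-228 - 123)/2 = (½)*(-351) = -351/2 ≈ -175.50)
b = 224/5 (b = ⅘ - ⅕*(-220) = ⅘ + 44 = 224/5 ≈ 44.800)
(51 + b)*(1/(-411 + 134) + M) = (51 + 224/5)*(1/(-411 + 134) - 351/2) = 479*(1/(-277) - 351/2)/5 = 479*(-1/277 - 351/2)/5 = (479/5)*(-97229/554) = -46572691/2770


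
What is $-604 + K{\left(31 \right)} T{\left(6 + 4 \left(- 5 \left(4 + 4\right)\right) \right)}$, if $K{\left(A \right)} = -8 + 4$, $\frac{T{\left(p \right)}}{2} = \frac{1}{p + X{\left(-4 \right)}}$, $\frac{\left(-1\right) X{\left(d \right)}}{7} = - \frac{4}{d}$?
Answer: $- \frac{97236}{161} \approx -603.95$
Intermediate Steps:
$X{\left(d \right)} = \frac{28}{d}$ ($X{\left(d \right)} = - 7 \left(- \frac{4}{d}\right) = \frac{28}{d}$)
$T{\left(p \right)} = \frac{2}{-7 + p}$ ($T{\left(p \right)} = \frac{2}{p + \frac{28}{-4}} = \frac{2}{p + 28 \left(- \frac{1}{4}\right)} = \frac{2}{p - 7} = \frac{2}{-7 + p}$)
$K{\left(A \right)} = -4$
$-604 + K{\left(31 \right)} T{\left(6 + 4 \left(- 5 \left(4 + 4\right)\right) \right)} = -604 - 4 \frac{2}{-7 + \left(6 + 4 \left(- 5 \left(4 + 4\right)\right)\right)} = -604 - 4 \frac{2}{-7 + \left(6 + 4 \left(\left(-5\right) 8\right)\right)} = -604 - 4 \frac{2}{-7 + \left(6 + 4 \left(-40\right)\right)} = -604 - 4 \frac{2}{-7 + \left(6 - 160\right)} = -604 - 4 \frac{2}{-7 - 154} = -604 - 4 \frac{2}{-161} = -604 - 4 \cdot 2 \left(- \frac{1}{161}\right) = -604 - - \frac{8}{161} = -604 + \frac{8}{161} = - \frac{97236}{161}$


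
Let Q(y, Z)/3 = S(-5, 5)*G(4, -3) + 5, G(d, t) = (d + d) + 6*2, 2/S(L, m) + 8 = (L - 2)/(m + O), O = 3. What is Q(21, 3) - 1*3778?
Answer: -268133/71 ≈ -3776.5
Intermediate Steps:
S(L, m) = 2/(-8 + (-2 + L)/(3 + m)) (S(L, m) = 2/(-8 + (L - 2)/(m + 3)) = 2/(-8 + (-2 + L)/(3 + m)))
G(d, t) = 12 + 2*d (G(d, t) = 2*d + 12 = 12 + 2*d)
Q(y, Z) = 105/71 (Q(y, Z) = 3*((2*(-3 - 1*5)/(26 - 1*(-5) + 8*5))*(12 + 2*4) + 5) = 3*((2*(-3 - 5)/(26 + 5 + 40))*(12 + 8) + 5) = 3*((2*(-8)/71)*20 + 5) = 3*((2*(1/71)*(-8))*20 + 5) = 3*(-16/71*20 + 5) = 3*(-320/71 + 5) = 3*(35/71) = 105/71)
Q(21, 3) - 1*3778 = 105/71 - 1*3778 = 105/71 - 3778 = -268133/71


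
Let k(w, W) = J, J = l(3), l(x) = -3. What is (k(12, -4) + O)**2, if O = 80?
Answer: 5929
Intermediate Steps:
J = -3
k(w, W) = -3
(k(12, -4) + O)**2 = (-3 + 80)**2 = 77**2 = 5929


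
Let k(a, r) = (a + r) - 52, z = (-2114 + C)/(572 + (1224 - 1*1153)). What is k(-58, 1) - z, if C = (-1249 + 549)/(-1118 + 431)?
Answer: -46698151/441741 ≈ -105.71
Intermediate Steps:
C = 700/687 (C = -700/(-687) = -700*(-1/687) = 700/687 ≈ 1.0189)
z = -1451618/441741 (z = (-2114 + 700/687)/(572 + (1224 - 1*1153)) = -1451618/(687*(572 + (1224 - 1153))) = -1451618/(687*(572 + 71)) = -1451618/687/643 = -1451618/687*1/643 = -1451618/441741 ≈ -3.2861)
k(a, r) = -52 + a + r
k(-58, 1) - z = (-52 - 58 + 1) - 1*(-1451618/441741) = -109 + 1451618/441741 = -46698151/441741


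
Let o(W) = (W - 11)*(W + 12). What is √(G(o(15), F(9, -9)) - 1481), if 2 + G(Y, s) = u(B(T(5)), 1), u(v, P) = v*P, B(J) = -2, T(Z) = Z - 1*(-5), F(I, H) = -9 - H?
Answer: 3*I*√165 ≈ 38.536*I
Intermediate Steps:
o(W) = (-11 + W)*(12 + W)
T(Z) = 5 + Z (T(Z) = Z + 5 = 5 + Z)
u(v, P) = P*v
G(Y, s) = -4 (G(Y, s) = -2 + 1*(-2) = -2 - 2 = -4)
√(G(o(15), F(9, -9)) - 1481) = √(-4 - 1481) = √(-1485) = 3*I*√165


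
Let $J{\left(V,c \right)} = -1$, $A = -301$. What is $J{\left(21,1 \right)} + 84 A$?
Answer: $-25285$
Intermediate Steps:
$J{\left(21,1 \right)} + 84 A = -1 + 84 \left(-301\right) = -1 - 25284 = -25285$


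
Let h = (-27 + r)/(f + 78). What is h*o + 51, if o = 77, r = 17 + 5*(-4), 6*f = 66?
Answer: 2229/89 ≈ 25.045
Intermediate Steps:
f = 11 (f = (⅙)*66 = 11)
r = -3 (r = 17 - 20 = -3)
h = -30/89 (h = (-27 - 3)/(11 + 78) = -30/89 ≈ -0.33708)
h*o + 51 = -30/89*77 + 51 = -2310/89 + 51 = 2229/89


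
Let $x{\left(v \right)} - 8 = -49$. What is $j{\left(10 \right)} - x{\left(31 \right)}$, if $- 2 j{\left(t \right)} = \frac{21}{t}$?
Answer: $\frac{799}{20} \approx 39.95$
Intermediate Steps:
$x{\left(v \right)} = -41$ ($x{\left(v \right)} = 8 - 49 = -41$)
$j{\left(t \right)} = - \frac{21}{2 t}$ ($j{\left(t \right)} = - \frac{21 \frac{1}{t}}{2} = - \frac{21}{2 t}$)
$j{\left(10 \right)} - x{\left(31 \right)} = - \frac{21}{2 \cdot 10} - -41 = \left(- \frac{21}{2}\right) \frac{1}{10} + 41 = - \frac{21}{20} + 41 = \frac{799}{20}$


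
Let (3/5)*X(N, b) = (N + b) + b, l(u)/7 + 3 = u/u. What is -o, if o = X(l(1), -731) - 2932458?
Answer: 2934918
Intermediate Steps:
l(u) = -14 (l(u) = -21 + 7*(u/u) = -21 + 7*1 = -21 + 7 = -14)
X(N, b) = 5*N/3 + 10*b/3 (X(N, b) = 5*((N + b) + b)/3 = 5*(N + 2*b)/3 = 5*N/3 + 10*b/3)
o = -2934918 (o = ((5/3)*(-14) + (10/3)*(-731)) - 2932458 = (-70/3 - 7310/3) - 2932458 = -2460 - 2932458 = -2934918)
-o = -1*(-2934918) = 2934918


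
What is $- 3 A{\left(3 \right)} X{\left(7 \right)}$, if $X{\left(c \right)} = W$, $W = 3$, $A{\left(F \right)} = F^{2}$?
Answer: $-81$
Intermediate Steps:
$X{\left(c \right)} = 3$
$- 3 A{\left(3 \right)} X{\left(7 \right)} = - 3 \cdot 3^{2} \cdot 3 = \left(-3\right) 9 \cdot 3 = \left(-27\right) 3 = -81$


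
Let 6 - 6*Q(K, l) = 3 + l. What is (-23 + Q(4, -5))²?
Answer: 4225/9 ≈ 469.44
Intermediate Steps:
Q(K, l) = ½ - l/6 (Q(K, l) = 1 - (3 + l)/6 = 1 + (-½ - l/6) = ½ - l/6)
(-23 + Q(4, -5))² = (-23 + (½ - ⅙*(-5)))² = (-23 + (½ + ⅚))² = (-23 + 4/3)² = (-65/3)² = 4225/9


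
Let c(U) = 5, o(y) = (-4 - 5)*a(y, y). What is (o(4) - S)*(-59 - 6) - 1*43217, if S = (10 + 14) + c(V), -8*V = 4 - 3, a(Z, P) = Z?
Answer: -38992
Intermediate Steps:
V = -1/8 (V = -(4 - 3)/8 = -1/8*1 = -1/8 ≈ -0.12500)
o(y) = -9*y (o(y) = (-4 - 5)*y = -9*y)
S = 29 (S = (10 + 14) + 5 = 24 + 5 = 29)
(o(4) - S)*(-59 - 6) - 1*43217 = (-9*4 - 1*29)*(-59 - 6) - 1*43217 = (-36 - 29)*(-65) - 43217 = -65*(-65) - 43217 = 4225 - 43217 = -38992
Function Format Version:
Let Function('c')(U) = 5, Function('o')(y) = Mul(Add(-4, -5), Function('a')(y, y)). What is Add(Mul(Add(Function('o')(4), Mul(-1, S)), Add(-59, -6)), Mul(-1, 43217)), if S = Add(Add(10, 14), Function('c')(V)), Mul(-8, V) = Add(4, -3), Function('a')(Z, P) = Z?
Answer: -38992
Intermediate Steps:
V = Rational(-1, 8) (V = Mul(Rational(-1, 8), Add(4, -3)) = Mul(Rational(-1, 8), 1) = Rational(-1, 8) ≈ -0.12500)
Function('o')(y) = Mul(-9, y) (Function('o')(y) = Mul(Add(-4, -5), y) = Mul(-9, y))
S = 29 (S = Add(Add(10, 14), 5) = Add(24, 5) = 29)
Add(Mul(Add(Function('o')(4), Mul(-1, S)), Add(-59, -6)), Mul(-1, 43217)) = Add(Mul(Add(Mul(-9, 4), Mul(-1, 29)), Add(-59, -6)), Mul(-1, 43217)) = Add(Mul(Add(-36, -29), -65), -43217) = Add(Mul(-65, -65), -43217) = Add(4225, -43217) = -38992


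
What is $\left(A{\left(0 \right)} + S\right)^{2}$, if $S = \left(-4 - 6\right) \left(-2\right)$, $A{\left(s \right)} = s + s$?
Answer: $400$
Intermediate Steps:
$A{\left(s \right)} = 2 s$
$S = 20$ ($S = \left(-10\right) \left(-2\right) = 20$)
$\left(A{\left(0 \right)} + S\right)^{2} = \left(2 \cdot 0 + 20\right)^{2} = \left(0 + 20\right)^{2} = 20^{2} = 400$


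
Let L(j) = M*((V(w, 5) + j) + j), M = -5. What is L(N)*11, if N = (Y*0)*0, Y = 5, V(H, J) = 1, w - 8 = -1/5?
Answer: -55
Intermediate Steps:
w = 39/5 (w = 8 - 1/5 = 39/5 ≈ 7.8000)
N = 0 (N = (5*0)*0 = 0*0 = 0)
L(j) = -5 - 10*j (L(j) = -5*((1 + j) + j) = -5*(1 + 2*j) = -5 - 10*j)
L(N)*11 = (-5 - 10*0)*11 = (-5 + 0)*11 = -5*11 = -55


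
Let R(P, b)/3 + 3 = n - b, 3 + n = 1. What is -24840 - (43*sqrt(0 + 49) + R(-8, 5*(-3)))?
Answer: -25171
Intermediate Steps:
n = -2 (n = -3 + 1 = -2)
R(P, b) = -15 - 3*b (R(P, b) = -9 + 3*(-2 - b) = -9 + (-6 - 3*b) = -15 - 3*b)
-24840 - (43*sqrt(0 + 49) + R(-8, 5*(-3))) = -24840 - (43*sqrt(0 + 49) + (-15 - 15*(-3))) = -24840 - (43*sqrt(49) + (-15 - 3*(-15))) = -24840 - (43*7 + (-15 + 45)) = -24840 - (301 + 30) = -24840 - 1*331 = -24840 - 331 = -25171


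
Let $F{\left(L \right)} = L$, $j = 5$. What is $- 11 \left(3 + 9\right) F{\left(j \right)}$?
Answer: $-660$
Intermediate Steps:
$- 11 \left(3 + 9\right) F{\left(j \right)} = - 11 \left(3 + 9\right) 5 = \left(-11\right) 12 \cdot 5 = \left(-132\right) 5 = -660$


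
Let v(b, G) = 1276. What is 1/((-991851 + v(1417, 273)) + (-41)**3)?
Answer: -1/1059496 ≈ -9.4384e-7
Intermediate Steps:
1/((-991851 + v(1417, 273)) + (-41)**3) = 1/((-991851 + 1276) + (-41)**3) = 1/(-990575 - 68921) = 1/(-1059496) = -1/1059496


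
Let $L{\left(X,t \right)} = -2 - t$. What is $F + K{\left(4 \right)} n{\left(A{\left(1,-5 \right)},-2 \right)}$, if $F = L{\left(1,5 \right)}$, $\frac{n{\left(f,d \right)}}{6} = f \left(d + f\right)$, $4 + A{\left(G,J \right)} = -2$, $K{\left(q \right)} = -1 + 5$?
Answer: $1145$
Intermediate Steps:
$K{\left(q \right)} = 4$
$A{\left(G,J \right)} = -6$ ($A{\left(G,J \right)} = -4 - 2 = -6$)
$n{\left(f,d \right)} = 6 f \left(d + f\right)$
$F = -7$ ($F = -2 - 5 = -7$)
$F + K{\left(4 \right)} n{\left(A{\left(1,-5 \right)},-2 \right)} = -7 + 4 \cdot 6 \left(-6\right) \left(-2 - 6\right) = -7 + 4 \cdot 6 \left(-6\right) \left(-8\right) = -7 + 4 \cdot 288 = -7 + 1152 = 1145$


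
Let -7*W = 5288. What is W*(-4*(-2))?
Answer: -42304/7 ≈ -6043.4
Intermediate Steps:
W = -5288/7 (W = -⅐*5288 = -5288/7 ≈ -755.43)
W*(-4*(-2)) = -(-21152)*(-2)/7 = -5288/7*8 = -42304/7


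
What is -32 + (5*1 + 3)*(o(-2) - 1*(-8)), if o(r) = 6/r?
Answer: 8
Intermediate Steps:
-32 + (5*1 + 3)*(o(-2) - 1*(-8)) = -32 + (5*1 + 3)*(6/(-2) - 1*(-8)) = -32 + (5 + 3)*(6*(-½) + 8) = -32 + 8*(-3 + 8) = -32 + 8*5 = -32 + 40 = 8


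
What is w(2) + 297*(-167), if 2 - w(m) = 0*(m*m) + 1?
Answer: -49598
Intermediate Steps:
w(m) = 1 (w(m) = 2 - (0*(m*m) + 1) = 2 - (0*m² + 1) = 2 - (0 + 1) = 2 - 1*1 = 2 - 1 = 1)
w(2) + 297*(-167) = 1 + 297*(-167) = 1 - 49599 = -49598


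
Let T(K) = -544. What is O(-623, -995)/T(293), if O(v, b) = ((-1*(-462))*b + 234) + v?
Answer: 460079/544 ≈ 845.73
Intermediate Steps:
O(v, b) = 234 + v + 462*b (O(v, b) = (462*b + 234) + v = (234 + 462*b) + v = 234 + v + 462*b)
O(-623, -995)/T(293) = (234 - 623 + 462*(-995))/(-544) = (234 - 623 - 459690)*(-1/544) = -460079*(-1/544) = 460079/544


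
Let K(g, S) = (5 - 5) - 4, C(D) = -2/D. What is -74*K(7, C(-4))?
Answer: 296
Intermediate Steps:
K(g, S) = -4 (K(g, S) = 0 - 4 = -4)
-74*K(7, C(-4)) = -74*(-4) = 296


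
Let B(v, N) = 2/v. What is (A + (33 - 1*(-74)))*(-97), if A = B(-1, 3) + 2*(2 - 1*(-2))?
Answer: -10961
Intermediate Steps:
A = 6 (A = 2/(-1) + 2*(2 - 1*(-2)) = 2*(-1) + 2*(2 + 2) = -2 + 2*4 = -2 + 8 = 6)
(A + (33 - 1*(-74)))*(-97) = (6 + (33 - 1*(-74)))*(-97) = (6 + (33 + 74))*(-97) = (6 + 107)*(-97) = 113*(-97) = -10961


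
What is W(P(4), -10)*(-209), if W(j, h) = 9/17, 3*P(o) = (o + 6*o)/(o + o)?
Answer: -1881/17 ≈ -110.65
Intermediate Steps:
P(o) = 7/6 (P(o) = ((o + 6*o)/(o + o))/3 = ((7*o)/((2*o)))/3 = ((7*o)*(1/(2*o)))/3 = (⅓)*(7/2) = 7/6)
W(j, h) = 9/17 (W(j, h) = 9*(1/17) = 9/17)
W(P(4), -10)*(-209) = (9/17)*(-209) = -1881/17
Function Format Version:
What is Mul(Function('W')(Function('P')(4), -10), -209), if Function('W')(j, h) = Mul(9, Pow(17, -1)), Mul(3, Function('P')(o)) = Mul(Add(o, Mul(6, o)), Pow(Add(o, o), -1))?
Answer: Rational(-1881, 17) ≈ -110.65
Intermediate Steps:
Function('P')(o) = Rational(7, 6) (Function('P')(o) = Mul(Rational(1, 3), Mul(Add(o, Mul(6, o)), Pow(Add(o, o), -1))) = Mul(Rational(1, 3), Mul(Mul(7, o), Pow(Mul(2, o), -1))) = Mul(Rational(1, 3), Mul(Mul(7, o), Mul(Rational(1, 2), Pow(o, -1)))) = Mul(Rational(1, 3), Rational(7, 2)) = Rational(7, 6))
Function('W')(j, h) = Rational(9, 17) (Function('W')(j, h) = Mul(9, Rational(1, 17)) = Rational(9, 17))
Mul(Function('W')(Function('P')(4), -10), -209) = Mul(Rational(9, 17), -209) = Rational(-1881, 17)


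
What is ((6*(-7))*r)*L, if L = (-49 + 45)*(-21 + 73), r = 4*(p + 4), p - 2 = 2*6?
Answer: 628992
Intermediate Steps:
p = 14 (p = 2 + 2*6 = 2 + 12 = 14)
r = 72 (r = 4*(14 + 4) = 4*18 = 72)
L = -208 (L = -4*52 = -208)
((6*(-7))*r)*L = ((6*(-7))*72)*(-208) = -42*72*(-208) = -3024*(-208) = 628992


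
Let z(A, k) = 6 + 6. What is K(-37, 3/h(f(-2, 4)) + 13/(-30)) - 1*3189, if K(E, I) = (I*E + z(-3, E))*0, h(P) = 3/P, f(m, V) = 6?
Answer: -3189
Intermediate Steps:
z(A, k) = 12
K(E, I) = 0 (K(E, I) = (I*E + 12)*0 = (E*I + 12)*0 = (12 + E*I)*0 = 0)
K(-37, 3/h(f(-2, 4)) + 13/(-30)) - 1*3189 = 0 - 1*3189 = 0 - 3189 = -3189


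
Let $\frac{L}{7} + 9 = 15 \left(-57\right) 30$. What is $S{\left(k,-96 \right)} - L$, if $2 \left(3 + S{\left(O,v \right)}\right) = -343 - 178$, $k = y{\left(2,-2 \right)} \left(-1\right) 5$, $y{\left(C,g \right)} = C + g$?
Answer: $\frac{358699}{2} \approx 1.7935 \cdot 10^{5}$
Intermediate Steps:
$k = 0$ ($k = \left(2 - 2\right) \left(-1\right) 5 = 0 \left(-1\right) 5 = 0 \cdot 5 = 0$)
$S{\left(O,v \right)} = - \frac{527}{2}$ ($S{\left(O,v \right)} = -3 + \frac{-343 - 178}{2} = -3 + \frac{1}{2} \left(-521\right) = -3 - \frac{521}{2} = - \frac{527}{2}$)
$L = -179613$ ($L = -63 + 7 \cdot 15 \left(-57\right) 30 = -63 + 7 \left(\left(-855\right) 30\right) = -63 + 7 \left(-25650\right) = -63 - 179550 = -179613$)
$S{\left(k,-96 \right)} - L = - \frac{527}{2} - -179613 = - \frac{527}{2} + 179613 = \frac{358699}{2}$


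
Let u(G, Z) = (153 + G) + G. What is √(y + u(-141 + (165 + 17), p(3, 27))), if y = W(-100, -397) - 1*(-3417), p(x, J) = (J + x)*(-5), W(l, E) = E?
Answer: √3255 ≈ 57.053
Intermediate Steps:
p(x, J) = -5*J - 5*x
u(G, Z) = 153 + 2*G
y = 3020 (y = -397 - 1*(-3417) = -397 + 3417 = 3020)
√(y + u(-141 + (165 + 17), p(3, 27))) = √(3020 + (153 + 2*(-141 + (165 + 17)))) = √(3020 + (153 + 2*(-141 + 182))) = √(3020 + (153 + 2*41)) = √(3020 + (153 + 82)) = √(3020 + 235) = √3255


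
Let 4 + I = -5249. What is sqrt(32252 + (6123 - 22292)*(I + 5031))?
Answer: sqrt(3621770) ≈ 1903.1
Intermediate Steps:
I = -5253 (I = -4 - 5249 = -5253)
sqrt(32252 + (6123 - 22292)*(I + 5031)) = sqrt(32252 + (6123 - 22292)*(-5253 + 5031)) = sqrt(32252 - 16169*(-222)) = sqrt(32252 + 3589518) = sqrt(3621770)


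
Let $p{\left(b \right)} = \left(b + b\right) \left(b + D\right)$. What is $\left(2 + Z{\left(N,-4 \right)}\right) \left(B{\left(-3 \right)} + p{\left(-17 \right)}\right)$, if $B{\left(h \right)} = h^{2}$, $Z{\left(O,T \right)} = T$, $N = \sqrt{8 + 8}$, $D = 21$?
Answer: $254$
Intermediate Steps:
$N = 4$ ($N = \sqrt{16} = 4$)
$p{\left(b \right)} = 2 b \left(21 + b\right)$ ($p{\left(b \right)} = \left(b + b\right) \left(b + 21\right) = 2 b \left(21 + b\right)$)
$\left(2 + Z{\left(N,-4 \right)}\right) \left(B{\left(-3 \right)} + p{\left(-17 \right)}\right) = \left(2 - 4\right) \left(\left(-3\right)^{2} + 2 \left(-17\right) \left(21 - 17\right)\right) = - 2 \left(9 + 2 \left(-17\right) 4\right) = - 2 \left(9 - 136\right) = \left(-2\right) \left(-127\right) = 254$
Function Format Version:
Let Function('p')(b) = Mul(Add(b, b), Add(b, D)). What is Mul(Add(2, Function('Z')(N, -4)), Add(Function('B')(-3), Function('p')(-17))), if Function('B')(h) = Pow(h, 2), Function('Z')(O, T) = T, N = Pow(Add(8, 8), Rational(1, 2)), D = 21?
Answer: 254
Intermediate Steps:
N = 4 (N = Pow(16, Rational(1, 2)) = 4)
Function('p')(b) = Mul(2, b, Add(21, b)) (Function('p')(b) = Mul(Add(b, b), Add(b, 21)) = Mul(Mul(2, b), Add(21, b)) = Mul(2, b, Add(21, b)))
Mul(Add(2, Function('Z')(N, -4)), Add(Function('B')(-3), Function('p')(-17))) = Mul(Add(2, -4), Add(Pow(-3, 2), Mul(2, -17, Add(21, -17)))) = Mul(-2, Add(9, Mul(2, -17, 4))) = Mul(-2, Add(9, -136)) = Mul(-2, -127) = 254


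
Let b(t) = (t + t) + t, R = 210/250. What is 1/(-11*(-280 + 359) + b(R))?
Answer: -25/21662 ≈ -0.0011541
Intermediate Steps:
R = 21/25 (R = 210*(1/250) = 21/25 ≈ 0.84000)
b(t) = 3*t (b(t) = 2*t + t = 3*t)
1/(-11*(-280 + 359) + b(R)) = 1/(-11*(-280 + 359) + 3*(21/25)) = 1/(-11*79 + 63/25) = 1/(-869 + 63/25) = 1/(-21662/25) = -25/21662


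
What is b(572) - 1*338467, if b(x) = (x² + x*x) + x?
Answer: 316473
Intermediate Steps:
b(x) = x + 2*x² (b(x) = (x² + x²) + x = 2*x² + x = x + 2*x²)
b(572) - 1*338467 = 572*(1 + 2*572) - 1*338467 = 572*(1 + 1144) - 338467 = 572*1145 - 338467 = 654940 - 338467 = 316473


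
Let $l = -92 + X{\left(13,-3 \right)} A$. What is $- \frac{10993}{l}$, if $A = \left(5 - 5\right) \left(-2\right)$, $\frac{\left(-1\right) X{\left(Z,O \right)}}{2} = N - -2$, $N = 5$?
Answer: $\frac{10993}{92} \approx 119.49$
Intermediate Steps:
$X{\left(Z,O \right)} = -14$ ($X{\left(Z,O \right)} = - 2 \left(5 - -2\right) = - 2 \left(5 + 2\right) = \left(-2\right) 7 = -14$)
$A = 0$ ($A = 0 \left(-2\right) = 0$)
$l = -92$ ($l = -92 - 0 = -92 + 0 = -92$)
$- \frac{10993}{l} = - \frac{10993}{-92} = \left(-10993\right) \left(- \frac{1}{92}\right) = \frac{10993}{92}$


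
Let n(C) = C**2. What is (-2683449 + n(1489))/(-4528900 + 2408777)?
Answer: 466328/2120123 ≈ 0.21995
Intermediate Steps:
(-2683449 + n(1489))/(-4528900 + 2408777) = (-2683449 + 1489**2)/(-4528900 + 2408777) = (-2683449 + 2217121)/(-2120123) = -466328*(-1/2120123) = 466328/2120123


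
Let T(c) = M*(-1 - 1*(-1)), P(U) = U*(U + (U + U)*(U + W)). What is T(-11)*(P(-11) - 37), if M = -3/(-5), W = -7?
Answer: 0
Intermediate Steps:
M = ⅗ (M = -3*(-⅕) = ⅗ ≈ 0.60000)
P(U) = U*(U + 2*U*(-7 + U)) (P(U) = U*(U + (U + U)*(U - 7)) = U*(U + (2*U)*(-7 + U)) = U*(U + 2*U*(-7 + U)))
T(c) = 0 (T(c) = 3*(-1 - 1*(-1))/5 = 3*(-1 + 1)/5 = (⅗)*0 = 0)
T(-11)*(P(-11) - 37) = 0*((-11)²*(-13 + 2*(-11)) - 37) = 0*(121*(-13 - 22) - 37) = 0*(121*(-35) - 37) = 0*(-4235 - 37) = 0*(-4272) = 0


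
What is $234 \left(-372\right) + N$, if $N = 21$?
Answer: $-87027$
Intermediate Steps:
$234 \left(-372\right) + N = 234 \left(-372\right) + 21 = -87048 + 21 = -87027$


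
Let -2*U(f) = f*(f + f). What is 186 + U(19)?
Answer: -175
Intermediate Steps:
U(f) = -f**2 (U(f) = -f*(f + f)/2 = -f*2*f/2 = -f**2)
186 + U(19) = 186 - 1*19**2 = 186 - 1*361 = 186 - 361 = -175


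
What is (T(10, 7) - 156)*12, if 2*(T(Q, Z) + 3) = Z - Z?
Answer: -1908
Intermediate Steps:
T(Q, Z) = -3 (T(Q, Z) = -3 + (Z - Z)/2 = -3 + (1/2)*0 = -3 + 0 = -3)
(T(10, 7) - 156)*12 = (-3 - 156)*12 = -159*12 = -1908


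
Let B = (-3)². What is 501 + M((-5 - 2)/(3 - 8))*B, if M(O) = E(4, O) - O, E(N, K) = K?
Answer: 501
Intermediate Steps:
B = 9
M(O) = 0 (M(O) = O - O = 0)
501 + M((-5 - 2)/(3 - 8))*B = 501 + 0*9 = 501 + 0 = 501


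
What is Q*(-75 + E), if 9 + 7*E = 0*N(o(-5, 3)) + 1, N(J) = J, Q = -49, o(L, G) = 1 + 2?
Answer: 3731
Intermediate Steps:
o(L, G) = 3
E = -8/7 (E = -9/7 + (0*3 + 1)/7 = -9/7 + (0 + 1)/7 = -9/7 + (⅐)*1 = -9/7 + ⅐ = -8/7 ≈ -1.1429)
Q*(-75 + E) = -49*(-75 - 8/7) = -49*(-533/7) = 3731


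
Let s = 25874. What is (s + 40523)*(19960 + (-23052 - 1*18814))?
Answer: -1454492682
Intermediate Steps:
(s + 40523)*(19960 + (-23052 - 1*18814)) = (25874 + 40523)*(19960 + (-23052 - 1*18814)) = 66397*(19960 + (-23052 - 18814)) = 66397*(19960 - 41866) = 66397*(-21906) = -1454492682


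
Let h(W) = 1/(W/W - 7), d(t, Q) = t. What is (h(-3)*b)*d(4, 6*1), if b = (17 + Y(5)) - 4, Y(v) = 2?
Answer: -10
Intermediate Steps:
h(W) = -⅙ (h(W) = 1/(1 - 7) = 1/(-6) = -⅙)
b = 15 (b = (17 + 2) - 4 = 19 - 4 = 15)
(h(-3)*b)*d(4, 6*1) = -⅙*15*4 = -5/2*4 = -10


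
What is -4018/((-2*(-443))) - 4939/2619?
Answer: -7449548/1160217 ≈ -6.4208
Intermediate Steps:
-4018/((-2*(-443))) - 4939/2619 = -4018/886 - 4939*1/2619 = -4018*1/886 - 4939/2619 = -2009/443 - 4939/2619 = -7449548/1160217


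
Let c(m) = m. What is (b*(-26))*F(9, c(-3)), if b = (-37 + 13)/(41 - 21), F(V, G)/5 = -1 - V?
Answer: -1560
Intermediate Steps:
F(V, G) = -5 - 5*V (F(V, G) = 5*(-1 - V) = -5 - 5*V)
b = -6/5 (b = -24/20 = -24*1/20 = -6/5 ≈ -1.2000)
(b*(-26))*F(9, c(-3)) = (-6/5*(-26))*(-5 - 5*9) = 156*(-5 - 45)/5 = (156/5)*(-50) = -1560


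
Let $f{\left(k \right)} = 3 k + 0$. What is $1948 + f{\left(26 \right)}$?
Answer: $2026$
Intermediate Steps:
$f{\left(k \right)} = 3 k$
$1948 + f{\left(26 \right)} = 1948 + 3 \cdot 26 = 1948 + 78 = 2026$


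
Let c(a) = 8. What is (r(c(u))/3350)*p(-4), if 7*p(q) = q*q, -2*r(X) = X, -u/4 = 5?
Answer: -32/11725 ≈ -0.0027292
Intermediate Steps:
u = -20 (u = -4*5 = -20)
r(X) = -X/2
p(q) = q**2/7 (p(q) = (q*q)/7 = q**2/7)
(r(c(u))/3350)*p(-4) = (-1/2*8/3350)*((1/7)*(-4)**2) = (-4*1/3350)*((1/7)*16) = -2/1675*16/7 = -32/11725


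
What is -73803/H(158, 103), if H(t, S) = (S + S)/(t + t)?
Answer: -11660874/103 ≈ -1.1321e+5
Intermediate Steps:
H(t, S) = S/t (H(t, S) = (2*S)/((2*t)) = (2*S)*(1/(2*t)) = S/t)
-73803/H(158, 103) = -73803/(103/158) = -73803/(103*(1/158)) = -73803/103/158 = -73803*158/103 = -11660874/103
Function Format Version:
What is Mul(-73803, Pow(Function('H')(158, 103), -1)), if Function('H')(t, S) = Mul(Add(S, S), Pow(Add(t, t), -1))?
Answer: Rational(-11660874, 103) ≈ -1.1321e+5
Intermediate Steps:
Function('H')(t, S) = Mul(S, Pow(t, -1)) (Function('H')(t, S) = Mul(Mul(2, S), Pow(Mul(2, t), -1)) = Mul(Mul(2, S), Mul(Rational(1, 2), Pow(t, -1))) = Mul(S, Pow(t, -1)))
Mul(-73803, Pow(Function('H')(158, 103), -1)) = Mul(-73803, Pow(Mul(103, Pow(158, -1)), -1)) = Mul(-73803, Pow(Mul(103, Rational(1, 158)), -1)) = Mul(-73803, Pow(Rational(103, 158), -1)) = Mul(-73803, Rational(158, 103)) = Rational(-11660874, 103)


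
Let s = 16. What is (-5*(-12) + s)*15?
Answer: 1140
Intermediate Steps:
(-5*(-12) + s)*15 = (-5*(-12) + 16)*15 = (60 + 16)*15 = 76*15 = 1140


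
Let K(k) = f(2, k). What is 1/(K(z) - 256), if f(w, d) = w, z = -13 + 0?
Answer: -1/254 ≈ -0.0039370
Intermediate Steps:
z = -13
K(k) = 2
1/(K(z) - 256) = 1/(2 - 256) = 1/(-254) = -1/254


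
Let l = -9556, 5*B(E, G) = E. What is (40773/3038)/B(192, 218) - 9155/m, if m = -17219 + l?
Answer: 102843431/148740480 ≈ 0.69143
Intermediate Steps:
B(E, G) = E/5
m = -26775 (m = -17219 - 9556 = -26775)
(40773/3038)/B(192, 218) - 9155/m = (40773/3038)/(((⅕)*192)) - 9155/(-26775) = (40773*(1/3038))/(192/5) - 9155*(-1/26775) = (40773/3038)*(5/192) + 1831/5355 = 67955/194432 + 1831/5355 = 102843431/148740480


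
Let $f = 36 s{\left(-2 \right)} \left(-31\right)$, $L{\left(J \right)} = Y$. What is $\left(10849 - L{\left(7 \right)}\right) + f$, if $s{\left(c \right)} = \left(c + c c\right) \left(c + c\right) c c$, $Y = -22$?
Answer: $46583$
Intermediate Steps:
$L{\left(J \right)} = -22$
$s{\left(c \right)} = 2 c^{3} \left(c + c^{2}\right)$ ($s{\left(c \right)} = \left(c + c^{2}\right) 2 c c c = 2 c \left(c + c^{2}\right) c c = 2 c^{2} \left(c + c^{2}\right) c = 2 c^{3} \left(c + c^{2}\right)$)
$f = 35712$ ($f = 36 \cdot 2 \left(-2\right)^{4} \left(1 - 2\right) \left(-31\right) = 36 \cdot 2 \cdot 16 \left(-1\right) \left(-31\right) = 36 \left(-32\right) \left(-31\right) = \left(-1152\right) \left(-31\right) = 35712$)
$\left(10849 - L{\left(7 \right)}\right) + f = \left(10849 - -22\right) + 35712 = \left(10849 + 22\right) + 35712 = 10871 + 35712 = 46583$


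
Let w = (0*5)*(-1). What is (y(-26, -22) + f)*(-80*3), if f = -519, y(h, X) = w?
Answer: 124560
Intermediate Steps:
w = 0 (w = 0*(-1) = 0)
y(h, X) = 0
(y(-26, -22) + f)*(-80*3) = (0 - 519)*(-80*3) = -519*(-240) = 124560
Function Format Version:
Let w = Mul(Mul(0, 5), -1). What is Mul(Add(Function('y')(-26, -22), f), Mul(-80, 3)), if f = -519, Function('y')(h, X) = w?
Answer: 124560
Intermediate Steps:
w = 0 (w = Mul(0, -1) = 0)
Function('y')(h, X) = 0
Mul(Add(Function('y')(-26, -22), f), Mul(-80, 3)) = Mul(Add(0, -519), Mul(-80, 3)) = Mul(-519, -240) = 124560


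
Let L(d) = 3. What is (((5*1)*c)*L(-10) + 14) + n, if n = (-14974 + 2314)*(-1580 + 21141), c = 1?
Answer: -247642231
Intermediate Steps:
n = -247642260 (n = -12660*19561 = -247642260)
(((5*1)*c)*L(-10) + 14) + n = (((5*1)*1)*3 + 14) - 247642260 = ((5*1)*3 + 14) - 247642260 = (5*3 + 14) - 247642260 = (15 + 14) - 247642260 = 29 - 247642260 = -247642231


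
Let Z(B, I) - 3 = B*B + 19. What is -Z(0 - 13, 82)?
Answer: -191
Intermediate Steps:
Z(B, I) = 22 + B² (Z(B, I) = 3 + (B*B + 19) = 3 + (B² + 19) = 3 + (19 + B²) = 22 + B²)
-Z(0 - 13, 82) = -(22 + (0 - 13)²) = -(22 + (-13)²) = -(22 + 169) = -1*191 = -191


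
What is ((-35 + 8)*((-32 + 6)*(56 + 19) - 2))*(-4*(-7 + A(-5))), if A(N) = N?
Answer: 2529792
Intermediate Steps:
((-35 + 8)*((-32 + 6)*(56 + 19) - 2))*(-4*(-7 + A(-5))) = ((-35 + 8)*((-32 + 6)*(56 + 19) - 2))*(-4*(-7 - 5)) = (-27*(-26*75 - 2))*(-4*(-12)) = -27*(-1950 - 2)*48 = -27*(-1952)*48 = 52704*48 = 2529792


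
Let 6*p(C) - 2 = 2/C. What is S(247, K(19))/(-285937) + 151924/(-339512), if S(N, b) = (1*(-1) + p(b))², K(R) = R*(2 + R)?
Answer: -15560607813489875/34773931538746974 ≈ -0.44748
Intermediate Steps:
p(C) = ⅓ + 1/(3*C) (p(C) = ⅓ + (2/C)/6 = ⅓ + 1/(3*C))
S(N, b) = (-1 + (1 + b)/(3*b))² (S(N, b) = (1*(-1) + (1 + b)/(3*b))² = (-1 + (1 + b)/(3*b))²)
S(247, K(19))/(-285937) + 151924/(-339512) = ((-1 + 2*(19*(2 + 19)))²/(9*(19*(2 + 19))²))/(-285937) + 151924/(-339512) = ((-1 + 2*(19*21))²/(9*(19*21)²))*(-1/285937) + 151924*(-1/339512) = ((⅑)*(-1 + 2*399)²/399²)*(-1/285937) - 37981/84878 = ((⅑)*(1/159201)*(-1 + 798)²)*(-1/285937) - 37981/84878 = ((⅑)*(1/159201)*797²)*(-1/285937) - 37981/84878 = ((⅑)*(1/159201)*635209)*(-1/285937) - 37981/84878 = (635209/1432809)*(-1/285937) - 37981/84878 = -635209/409693107033 - 37981/84878 = -15560607813489875/34773931538746974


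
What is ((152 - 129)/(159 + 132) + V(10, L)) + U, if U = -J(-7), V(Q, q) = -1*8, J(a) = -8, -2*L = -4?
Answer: 23/291 ≈ 0.079038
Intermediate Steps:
L = 2 (L = -1/2*(-4) = 2)
V(Q, q) = -8
U = 8 (U = -1*(-8) = 8)
((152 - 129)/(159 + 132) + V(10, L)) + U = ((152 - 129)/(159 + 132) - 8) + 8 = (23/291 - 8) + 8 = -2305/291 + 8 = 23/291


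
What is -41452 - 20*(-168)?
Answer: -38092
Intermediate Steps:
-41452 - 20*(-168) = -41452 + 3360 = -38092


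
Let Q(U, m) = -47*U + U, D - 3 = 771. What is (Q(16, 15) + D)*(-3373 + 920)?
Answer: -93214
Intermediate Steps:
D = 774 (D = 3 + 771 = 774)
Q(U, m) = -46*U
(Q(16, 15) + D)*(-3373 + 920) = (-46*16 + 774)*(-3373 + 920) = (-736 + 774)*(-2453) = 38*(-2453) = -93214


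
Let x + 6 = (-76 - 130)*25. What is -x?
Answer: 5156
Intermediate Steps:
x = -5156 (x = -6 + (-76 - 130)*25 = -6 - 206*25 = -6 - 5150 = -5156)
-x = -1*(-5156) = 5156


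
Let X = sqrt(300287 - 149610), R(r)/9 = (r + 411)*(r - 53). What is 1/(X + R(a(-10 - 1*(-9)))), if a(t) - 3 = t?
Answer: -189567/35935496812 - sqrt(150677)/35935496812 ≈ -5.2860e-6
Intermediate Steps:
a(t) = 3 + t
R(r) = 9*(-53 + r)*(411 + r) (R(r) = 9*((r + 411)*(r - 53)) = 9*((411 + r)*(-53 + r)) = 9*((-53 + r)*(411 + r)) = 9*(-53 + r)*(411 + r))
X = sqrt(150677) ≈ 388.17
1/(X + R(a(-10 - 1*(-9)))) = 1/(sqrt(150677) + (-196047 + 9*(3 + (-10 - 1*(-9)))**2 + 3222*(3 + (-10 - 1*(-9))))) = 1/(sqrt(150677) + (-196047 + 9*(3 + (-10 + 9))**2 + 3222*(3 + (-10 + 9)))) = 1/(sqrt(150677) + (-196047 + 9*(3 - 1)**2 + 3222*(3 - 1))) = 1/(sqrt(150677) + (-196047 + 9*2**2 + 3222*2)) = 1/(sqrt(150677) + (-196047 + 9*4 + 6444)) = 1/(sqrt(150677) + (-196047 + 36 + 6444)) = 1/(sqrt(150677) - 189567) = 1/(-189567 + sqrt(150677))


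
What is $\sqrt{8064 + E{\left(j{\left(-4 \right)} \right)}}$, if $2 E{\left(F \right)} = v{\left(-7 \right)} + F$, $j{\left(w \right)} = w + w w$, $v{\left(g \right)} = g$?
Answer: $\frac{\sqrt{32266}}{2} \approx 89.814$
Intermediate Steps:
$j{\left(w \right)} = w + w^{2}$
$E{\left(F \right)} = - \frac{7}{2} + \frac{F}{2}$ ($E{\left(F \right)} = \frac{-7 + F}{2} = - \frac{7}{2} + \frac{F}{2}$)
$\sqrt{8064 + E{\left(j{\left(-4 \right)} \right)}} = \sqrt{8064 - \left(\frac{7}{2} - \frac{\left(-4\right) \left(1 - 4\right)}{2}\right)} = \sqrt{8064 - \left(\frac{7}{2} - \frac{\left(-4\right) \left(-3\right)}{2}\right)} = \sqrt{8064 + \left(- \frac{7}{2} + \frac{1}{2} \cdot 12\right)} = \sqrt{8064 + \left(- \frac{7}{2} + 6\right)} = \sqrt{8064 + \frac{5}{2}} = \sqrt{\frac{16133}{2}} = \frac{\sqrt{32266}}{2}$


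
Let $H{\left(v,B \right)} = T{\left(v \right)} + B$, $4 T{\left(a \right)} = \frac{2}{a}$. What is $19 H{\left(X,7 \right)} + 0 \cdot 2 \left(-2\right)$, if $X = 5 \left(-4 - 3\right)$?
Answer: $\frac{9291}{70} \approx 132.73$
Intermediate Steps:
$T{\left(a \right)} = \frac{1}{2 a}$ ($T{\left(a \right)} = \frac{2 \frac{1}{a}}{4} = \frac{1}{2 a}$)
$X = -35$ ($X = 5 \left(-7\right) = -35$)
$H{\left(v,B \right)} = B + \frac{1}{2 v}$ ($H{\left(v,B \right)} = \frac{1}{2 v} + B = B + \frac{1}{2 v}$)
$19 H{\left(X,7 \right)} + 0 \cdot 2 \left(-2\right) = 19 \left(7 + \frac{1}{2 \left(-35\right)}\right) + 0 \cdot 2 \left(-2\right) = 19 \left(7 + \frac{1}{2} \left(- \frac{1}{35}\right)\right) + 0 \left(-2\right) = 19 \left(7 - \frac{1}{70}\right) + 0 = 19 \cdot \frac{489}{70} + 0 = \frac{9291}{70} + 0 = \frac{9291}{70}$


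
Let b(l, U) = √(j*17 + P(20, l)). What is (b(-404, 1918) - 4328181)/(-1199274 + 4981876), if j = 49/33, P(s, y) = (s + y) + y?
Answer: -4328181/3782602 + I*√830643/124825866 ≈ -1.1442 + 7.3013e-6*I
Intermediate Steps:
P(s, y) = s + 2*y
j = 49/33 (j = 49*(1/33) = 49/33 ≈ 1.4848)
b(l, U) = √(1493/33 + 2*l) (b(l, U) = √((49/33)*17 + (20 + 2*l)) = √(833/33 + (20 + 2*l)) = √(1493/33 + 2*l))
(b(-404, 1918) - 4328181)/(-1199274 + 4981876) = (√(49269 + 2178*(-404))/33 - 4328181)/(-1199274 + 4981876) = (√(49269 - 879912)/33 - 4328181)/3782602 = (√(-830643)/33 - 4328181)*(1/3782602) = ((I*√830643)/33 - 4328181)*(1/3782602) = (I*√830643/33 - 4328181)*(1/3782602) = (-4328181 + I*√830643/33)*(1/3782602) = -4328181/3782602 + I*√830643/124825866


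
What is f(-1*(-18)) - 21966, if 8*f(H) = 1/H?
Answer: -3163103/144 ≈ -21966.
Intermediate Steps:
f(H) = 1/(8*H)
f(-1*(-18)) - 21966 = 1/(8*((-1*(-18)))) - 21966 = (⅛)/18 - 21966 = (⅛)*(1/18) - 21966 = 1/144 - 21966 = -3163103/144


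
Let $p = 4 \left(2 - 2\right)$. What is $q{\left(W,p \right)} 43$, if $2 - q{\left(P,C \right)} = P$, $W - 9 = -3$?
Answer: $-172$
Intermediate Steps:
$p = 0$ ($p = 4 \cdot 0 = 0$)
$W = 6$ ($W = 9 - 3 = 6$)
$q{\left(P,C \right)} = 2 - P$
$q{\left(W,p \right)} 43 = \left(2 - 6\right) 43 = \left(-4\right) 43 = -172$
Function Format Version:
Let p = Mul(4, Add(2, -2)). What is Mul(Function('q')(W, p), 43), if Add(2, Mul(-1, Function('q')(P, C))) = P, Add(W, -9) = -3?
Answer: -172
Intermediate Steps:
p = 0 (p = Mul(4, 0) = 0)
W = 6 (W = Add(9, -3) = 6)
Function('q')(P, C) = Add(2, Mul(-1, P))
Mul(Function('q')(W, p), 43) = Mul(Add(2, Mul(-1, 6)), 43) = Mul(Add(2, -6), 43) = Mul(-4, 43) = -172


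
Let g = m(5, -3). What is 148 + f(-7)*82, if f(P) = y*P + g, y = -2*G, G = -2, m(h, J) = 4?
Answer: -1820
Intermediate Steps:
g = 4
y = 4 (y = -2*(-2) = 4)
f(P) = 4 + 4*P (f(P) = 4*P + 4 = 4 + 4*P)
148 + f(-7)*82 = 148 + (4 + 4*(-7))*82 = 148 + (4 - 28)*82 = 148 - 24*82 = 148 - 1968 = -1820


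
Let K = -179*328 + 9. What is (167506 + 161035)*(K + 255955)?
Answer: 64805369332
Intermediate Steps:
K = -58703 (K = -58712 + 9 = -58703)
(167506 + 161035)*(K + 255955) = (167506 + 161035)*(-58703 + 255955) = 328541*197252 = 64805369332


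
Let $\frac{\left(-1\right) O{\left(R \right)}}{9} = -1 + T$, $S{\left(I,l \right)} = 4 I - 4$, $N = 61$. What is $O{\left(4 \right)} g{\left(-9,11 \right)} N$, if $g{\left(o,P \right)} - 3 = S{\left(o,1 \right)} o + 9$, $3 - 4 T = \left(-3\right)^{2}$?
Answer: $510570$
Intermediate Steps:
$T = - \frac{3}{2}$ ($T = \frac{3}{4} - \frac{\left(-3\right)^{2}}{4} = \frac{3}{4} - \frac{9}{4} = - \frac{3}{2} \approx -1.5$)
$S{\left(I,l \right)} = -4 + 4 I$
$g{\left(o,P \right)} = 12 + o \left(-4 + 4 o\right)$ ($g{\left(o,P \right)} = 3 + \left(\left(-4 + 4 o\right) o + 9\right) = 3 + \left(o \left(-4 + 4 o\right) + 9\right) = 3 + \left(9 + o \left(-4 + 4 o\right)\right) = 12 + o \left(-4 + 4 o\right)$)
$O{\left(R \right)} = \frac{45}{2}$ ($O{\left(R \right)} = - 9 \left(-1 - \frac{3}{2}\right) = \left(-9\right) \left(- \frac{5}{2}\right) = \frac{45}{2}$)
$O{\left(4 \right)} g{\left(-9,11 \right)} N = \frac{45 \left(12 + 4 \left(-9\right) \left(-1 - 9\right)\right)}{2} \cdot 61 = \frac{45 \left(12 + 4 \left(-9\right) \left(-10\right)\right)}{2} \cdot 61 = \frac{45 \left(12 + 360\right)}{2} \cdot 61 = \frac{45}{2} \cdot 372 \cdot 61 = 8370 \cdot 61 = 510570$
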